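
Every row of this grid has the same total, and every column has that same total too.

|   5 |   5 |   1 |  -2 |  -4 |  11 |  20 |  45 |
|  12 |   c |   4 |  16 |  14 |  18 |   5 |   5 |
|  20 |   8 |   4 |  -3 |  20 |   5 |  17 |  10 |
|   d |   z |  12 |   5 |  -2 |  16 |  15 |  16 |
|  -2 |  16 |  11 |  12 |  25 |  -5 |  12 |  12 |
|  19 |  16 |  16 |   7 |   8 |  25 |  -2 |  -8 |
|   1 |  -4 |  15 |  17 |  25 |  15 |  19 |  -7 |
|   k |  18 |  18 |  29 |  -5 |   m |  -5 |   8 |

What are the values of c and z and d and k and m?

c = 7, z = 15, d = 4, k = 22, m = -4

Rows 1 and 3 both sum to 81, so that's the common total.
The known cells in row 2 total 74, leaving 81 − 74 = 7 for the blank.
The known cells in column 2 total 66, leaving 81 − 66 = 15 for the blank.
The known cells in row 4 total 77, leaving 81 − 77 = 4 for the blank.
The known cells in column 1 total 59, leaving 81 − 59 = 22 for the blank.
The known cells in row 8 total 85, leaving 81 − 85 = -4 for the blank.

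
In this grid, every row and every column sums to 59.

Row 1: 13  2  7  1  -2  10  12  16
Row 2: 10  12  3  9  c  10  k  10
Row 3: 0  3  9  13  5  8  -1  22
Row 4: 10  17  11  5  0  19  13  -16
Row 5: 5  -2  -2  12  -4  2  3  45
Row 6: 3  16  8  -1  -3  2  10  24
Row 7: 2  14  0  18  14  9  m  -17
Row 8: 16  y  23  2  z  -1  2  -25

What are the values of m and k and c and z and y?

m = 19, k = 1, c = 4, z = 45, y = -3

Column 2: 2 + 12 + 3 + 17 − 2 + 16 + 14 = 62, so its missing entry is 59 − 62 = -3.
Row 8: 16 − 3 + 23 + 2 − 1 + 2 − 25 = 14, so its missing entry is 59 − 14 = 45.
Column 5: -2 + 5 + 0 − 4 − 3 + 14 + 45 = 55, so its missing entry is 59 − 55 = 4.
Row 7: 2 + 14 + 0 + 18 + 14 + 9 − 17 = 40, so its missing entry is 59 − 40 = 19.
Row 2: 10 + 12 + 3 + 9 + 4 + 10 + 10 = 58, so its missing entry is 59 − 58 = 1.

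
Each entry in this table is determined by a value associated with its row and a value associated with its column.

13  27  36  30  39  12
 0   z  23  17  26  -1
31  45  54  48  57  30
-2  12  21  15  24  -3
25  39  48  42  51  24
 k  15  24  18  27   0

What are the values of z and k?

z = 14, k = 1

The difference between any two rows is the same in every column — this is an addition table with the headers hidden.
Row 2 minus row 1 is 17 − 30 = -13, so its entry in column 2 is 27 + (-13) = 14.
Row 6 minus row 1 is 18 − 30 = -12, so its entry in column 1 is 13 + (-12) = 1.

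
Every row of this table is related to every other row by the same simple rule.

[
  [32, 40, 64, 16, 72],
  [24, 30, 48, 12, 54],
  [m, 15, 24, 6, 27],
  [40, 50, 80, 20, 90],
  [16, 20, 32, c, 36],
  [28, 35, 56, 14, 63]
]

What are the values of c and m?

Each row is a constant multiple of every other row — this is a multiplication table with the headers hidden.
Row 5 is 36/72 = 1/2 times row 1, so its entry in column 4 is 16 × 1/2 = 8.
Row 3 is 27/72 = 3/8 times row 1, so its entry in column 1 is 32 × 3/8 = 12.

c = 8, m = 12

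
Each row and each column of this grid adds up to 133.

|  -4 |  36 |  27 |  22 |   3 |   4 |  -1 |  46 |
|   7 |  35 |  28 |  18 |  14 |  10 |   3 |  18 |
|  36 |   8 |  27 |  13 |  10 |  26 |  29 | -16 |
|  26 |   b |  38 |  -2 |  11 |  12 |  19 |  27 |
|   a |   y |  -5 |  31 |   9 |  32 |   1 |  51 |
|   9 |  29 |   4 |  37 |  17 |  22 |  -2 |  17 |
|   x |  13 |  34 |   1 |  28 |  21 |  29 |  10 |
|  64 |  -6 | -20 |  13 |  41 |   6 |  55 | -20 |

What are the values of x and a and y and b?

x = -3, a = -2, y = 16, b = 2

Row 4 has 26 + 38 − 2 + 11 + 12 + 19 + 27 = 131; the blank must be 133 − 131 = 2.
Column 2 has 36 + 35 + 8 + 2 + 29 + 13 − 6 = 117; the blank must be 133 − 117 = 16.
Row 5 has 16 − 5 + 31 + 9 + 32 + 1 + 51 = 135; the blank must be 133 − 135 = -2.
Row 7 has 13 + 34 + 1 + 28 + 21 + 29 + 10 = 136; the blank must be 133 − 136 = -3.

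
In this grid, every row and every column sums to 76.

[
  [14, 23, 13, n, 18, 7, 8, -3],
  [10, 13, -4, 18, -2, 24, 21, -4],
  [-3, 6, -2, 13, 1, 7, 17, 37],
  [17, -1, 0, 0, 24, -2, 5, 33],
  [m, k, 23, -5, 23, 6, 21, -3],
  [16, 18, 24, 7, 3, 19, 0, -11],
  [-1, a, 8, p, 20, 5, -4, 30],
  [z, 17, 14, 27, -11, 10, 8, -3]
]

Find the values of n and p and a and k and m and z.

The known cells in row 1 total 80, leaving 76 − 80 = -4 for the blank.
The known cells in row 8 total 62, leaving 76 − 62 = 14 for the blank.
The known cells in column 1 total 67, leaving 76 − 67 = 9 for the blank.
The known cells in column 4 total 56, leaving 76 − 56 = 20 for the blank.
The known cells in row 7 total 78, leaving 76 − 78 = -2 for the blank.
The known cells in row 5 total 74, leaving 76 − 74 = 2 for the blank.

n = -4, p = 20, a = -2, k = 2, m = 9, z = 14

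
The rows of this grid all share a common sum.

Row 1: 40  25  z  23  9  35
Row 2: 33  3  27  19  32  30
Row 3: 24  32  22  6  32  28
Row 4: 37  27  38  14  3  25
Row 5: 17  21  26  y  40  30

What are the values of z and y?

The complete rows each total 144.
Row 1 is missing 144 − 132 = 12 (since 40 + 25 + 23 + 9 + 35 = 132).
Row 5 is missing 144 − 134 = 10 (since 17 + 21 + 26 + 40 + 30 = 134).

z = 12, y = 10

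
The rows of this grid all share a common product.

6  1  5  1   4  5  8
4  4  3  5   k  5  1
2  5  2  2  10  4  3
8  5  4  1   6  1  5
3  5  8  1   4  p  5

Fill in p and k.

Rows 3 and 4 each multiply to 4800, so every row has product 4800.
Row 5: 3×5×8×1×4×5 = 2400, so the missing entry is 4800 ÷ 2400 = 2.
Row 2: 4×4×3×5×5×1 = 1200, so the missing entry is 4800 ÷ 1200 = 4.

p = 2, k = 4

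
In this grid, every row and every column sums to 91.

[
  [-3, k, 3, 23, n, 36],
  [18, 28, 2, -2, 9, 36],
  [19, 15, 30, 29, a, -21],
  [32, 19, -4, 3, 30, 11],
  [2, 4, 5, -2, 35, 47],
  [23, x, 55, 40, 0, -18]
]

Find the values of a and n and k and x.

The known cells in row 3 total 72, leaving 91 − 72 = 19 for the blank.
The known cells in column 5 total 93, leaving 91 − 93 = -2 for the blank.
The known cells in row 1 total 57, leaving 91 − 57 = 34 for the blank.
The known cells in row 6 total 100, leaving 91 − 100 = -9 for the blank.

a = 19, n = -2, k = 34, x = -9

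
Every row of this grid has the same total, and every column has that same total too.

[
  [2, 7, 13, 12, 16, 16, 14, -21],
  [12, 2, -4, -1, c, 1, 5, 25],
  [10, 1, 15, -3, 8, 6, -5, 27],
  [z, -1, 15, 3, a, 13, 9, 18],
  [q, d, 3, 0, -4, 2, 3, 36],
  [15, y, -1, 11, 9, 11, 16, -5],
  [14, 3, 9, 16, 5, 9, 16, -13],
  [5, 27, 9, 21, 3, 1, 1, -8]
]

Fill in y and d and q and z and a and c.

y = 3, d = 17, q = 2, z = -1, a = 3, c = 19

Rows 1 and 3 both sum to 59, so that's the common total.
Row 6 has 15 − 1 + 11 + 9 + 11 + 16 − 5 = 56; the blank must be 59 − 56 = 3.
Row 2 has 12 + 2 − 4 − 1 + 1 + 5 + 25 = 40; the blank must be 59 − 40 = 19.
Column 5 has 16 + 19 + 8 − 4 + 9 + 5 + 3 = 56; the blank must be 59 − 56 = 3.
Row 4 has -1 + 15 + 3 + 3 + 13 + 9 + 18 = 60; the blank must be 59 − 60 = -1.
Column 1 has 2 + 12 + 10 − 1 + 15 + 14 + 5 = 57; the blank must be 59 − 57 = 2.
Row 5 has 2 + 3 + 0 − 4 + 2 + 3 + 36 = 42; the blank must be 59 − 42 = 17.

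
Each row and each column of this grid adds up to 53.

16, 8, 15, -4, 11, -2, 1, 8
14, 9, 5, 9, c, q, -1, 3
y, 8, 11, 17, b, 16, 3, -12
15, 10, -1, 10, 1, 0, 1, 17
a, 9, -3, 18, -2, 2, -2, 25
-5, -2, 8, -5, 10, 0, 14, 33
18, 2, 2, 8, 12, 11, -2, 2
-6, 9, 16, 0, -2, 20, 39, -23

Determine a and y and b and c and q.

a = 6, y = -5, b = 15, c = 8, q = 6

Row 5: 9 − 3 + 18 − 2 + 2 − 2 + 25 = 47, so its missing entry is 53 − 47 = 6.
Column 6: -2 + 16 + 0 + 2 + 0 + 11 + 20 = 47, so its missing entry is 53 − 47 = 6.
Column 1: 16 + 14 + 15 + 6 − 5 + 18 − 6 = 58, so its missing entry is 53 − 58 = -5.
Row 3: -5 + 8 + 11 + 17 + 16 + 3 − 12 = 38, so its missing entry is 53 − 38 = 15.
Row 2: 14 + 9 + 5 + 9 + 6 − 1 + 3 = 45, so its missing entry is 53 − 45 = 8.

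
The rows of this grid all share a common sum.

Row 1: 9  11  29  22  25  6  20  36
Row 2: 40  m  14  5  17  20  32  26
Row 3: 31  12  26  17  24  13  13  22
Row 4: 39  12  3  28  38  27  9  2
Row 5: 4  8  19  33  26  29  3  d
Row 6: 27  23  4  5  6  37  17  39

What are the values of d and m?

Rows 3 and 6 both add up to 158, so every row sums to 158.
Row 5: 4 + 8 + 19 + 33 + 26 + 29 + 3 = 122, so the missing entry is 158 − 122 = 36.
Row 2: 40 + 14 + 5 + 17 + 20 + 32 + 26 = 154, so the missing entry is 158 − 154 = 4.

d = 36, m = 4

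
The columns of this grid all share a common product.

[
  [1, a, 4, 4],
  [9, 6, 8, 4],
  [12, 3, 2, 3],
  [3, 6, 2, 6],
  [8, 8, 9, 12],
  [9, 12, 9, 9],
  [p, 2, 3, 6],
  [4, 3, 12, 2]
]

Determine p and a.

p = 4, a = 6

Columns 3 and 4 each multiply to 373248, so every column has product 373248.
Column 1: 1×9×12×3×8×9×4 = 93312, so the missing entry is 373248 ÷ 93312 = 4.
Column 2: 6×3×6×8×12×2×3 = 62208, so the missing entry is 373248 ÷ 62208 = 6.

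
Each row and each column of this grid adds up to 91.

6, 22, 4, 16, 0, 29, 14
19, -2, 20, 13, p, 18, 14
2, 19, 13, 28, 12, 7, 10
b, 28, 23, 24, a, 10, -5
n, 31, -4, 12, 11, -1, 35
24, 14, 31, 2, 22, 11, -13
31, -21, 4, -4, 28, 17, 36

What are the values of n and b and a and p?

Row 5 has 31 − 4 + 12 + 11 − 1 + 35 = 84; the blank must be 91 − 84 = 7.
Row 2 has 19 − 2 + 20 + 13 + 18 + 14 = 82; the blank must be 91 − 82 = 9.
Column 5 has 0 + 9 + 12 + 11 + 22 + 28 = 82; the blank must be 91 − 82 = 9.
Row 4 has 28 + 23 + 24 + 9 + 10 − 5 = 89; the blank must be 91 − 89 = 2.

n = 7, b = 2, a = 9, p = 9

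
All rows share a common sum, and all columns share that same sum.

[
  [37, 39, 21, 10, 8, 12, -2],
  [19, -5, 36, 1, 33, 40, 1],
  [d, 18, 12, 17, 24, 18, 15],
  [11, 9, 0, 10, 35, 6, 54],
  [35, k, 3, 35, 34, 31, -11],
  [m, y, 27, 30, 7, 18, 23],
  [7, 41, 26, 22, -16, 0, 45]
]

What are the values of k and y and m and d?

k = -2, y = 25, m = -5, d = 21

Rows 1 and 2 both sum to 125, so that's the common total.
The known cells in row 3 total 104, leaving 125 − 104 = 21 for the blank.
The known cells in column 1 total 130, leaving 125 − 130 = -5 for the blank.
The known cells in row 5 total 127, leaving 125 − 127 = -2 for the blank.
The known cells in row 6 total 100, leaving 125 − 100 = 25 for the blank.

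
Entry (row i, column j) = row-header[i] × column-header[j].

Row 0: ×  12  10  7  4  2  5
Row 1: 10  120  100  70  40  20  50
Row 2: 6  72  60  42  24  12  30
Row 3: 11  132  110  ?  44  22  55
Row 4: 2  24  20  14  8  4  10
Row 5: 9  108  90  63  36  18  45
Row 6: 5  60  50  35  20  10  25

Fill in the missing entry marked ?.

11 × 7 = 77.

77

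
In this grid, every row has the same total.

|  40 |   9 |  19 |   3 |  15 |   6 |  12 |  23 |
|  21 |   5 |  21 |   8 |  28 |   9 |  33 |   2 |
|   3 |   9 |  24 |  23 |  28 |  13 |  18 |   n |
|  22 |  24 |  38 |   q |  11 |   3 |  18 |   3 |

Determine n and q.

Rows 1 and 2 both add up to 127, so every row sums to 127.
Row 3: 3 + 9 + 24 + 23 + 28 + 13 + 18 = 118, so the missing entry is 127 − 118 = 9.
Row 4: 22 + 24 + 38 + 11 + 3 + 18 + 3 = 119, so the missing entry is 127 − 119 = 8.

n = 9, q = 8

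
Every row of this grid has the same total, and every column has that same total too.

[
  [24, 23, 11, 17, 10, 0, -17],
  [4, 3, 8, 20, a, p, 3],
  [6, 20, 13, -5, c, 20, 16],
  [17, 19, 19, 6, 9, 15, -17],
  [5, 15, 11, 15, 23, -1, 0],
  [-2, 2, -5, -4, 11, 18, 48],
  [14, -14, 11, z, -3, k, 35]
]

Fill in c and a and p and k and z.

Rows 1 and 4 both sum to 68, so that's the common total.
Row 3: 6 + 20 + 13 − 5 + 20 + 16 = 70, so its missing entry is 68 − 70 = -2.
Column 5: 10 − 2 + 9 + 23 + 11 − 3 = 48, so its missing entry is 68 − 48 = 20.
Row 2: 4 + 3 + 8 + 20 + 20 + 3 = 58, so its missing entry is 68 − 58 = 10.
Column 6: 0 + 10 + 20 + 15 − 1 + 18 = 62, so its missing entry is 68 − 62 = 6.
Row 7: 14 − 14 + 11 − 3 + 6 + 35 = 49, so its missing entry is 68 − 49 = 19.

c = -2, a = 20, p = 10, k = 6, z = 19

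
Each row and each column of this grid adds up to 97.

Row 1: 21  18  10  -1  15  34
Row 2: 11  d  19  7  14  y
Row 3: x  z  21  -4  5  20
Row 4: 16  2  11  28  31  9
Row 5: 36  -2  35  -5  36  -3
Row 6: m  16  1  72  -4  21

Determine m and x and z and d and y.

m = -9, x = 22, z = 33, d = 30, y = 16

Column 6 has 34 + 20 + 9 − 3 + 21 = 81; the blank must be 97 − 81 = 16.
Row 2 has 11 + 19 + 7 + 14 + 16 = 67; the blank must be 97 − 67 = 30.
Column 2 has 18 + 30 + 2 − 2 + 16 = 64; the blank must be 97 − 64 = 33.
Row 3 has 33 + 21 − 4 + 5 + 20 = 75; the blank must be 97 − 75 = 22.
Row 6 has 16 + 1 + 72 − 4 + 21 = 106; the blank must be 97 − 106 = -9.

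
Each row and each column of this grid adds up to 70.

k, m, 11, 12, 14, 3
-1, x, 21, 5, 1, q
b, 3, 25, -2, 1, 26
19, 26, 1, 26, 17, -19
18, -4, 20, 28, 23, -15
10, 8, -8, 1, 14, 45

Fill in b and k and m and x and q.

Column 6: 3 + 26 − 19 − 15 + 45 = 40, so its missing entry is 70 − 40 = 30.
Row 2: -1 + 21 + 5 + 1 + 30 = 56, so its missing entry is 70 − 56 = 14.
Column 2: 14 + 3 + 26 − 4 + 8 = 47, so its missing entry is 70 − 47 = 23.
Row 1: 23 + 11 + 12 + 14 + 3 = 63, so its missing entry is 70 − 63 = 7.
Row 3: 3 + 25 − 2 + 1 + 26 = 53, so its missing entry is 70 − 53 = 17.

b = 17, k = 7, m = 23, x = 14, q = 30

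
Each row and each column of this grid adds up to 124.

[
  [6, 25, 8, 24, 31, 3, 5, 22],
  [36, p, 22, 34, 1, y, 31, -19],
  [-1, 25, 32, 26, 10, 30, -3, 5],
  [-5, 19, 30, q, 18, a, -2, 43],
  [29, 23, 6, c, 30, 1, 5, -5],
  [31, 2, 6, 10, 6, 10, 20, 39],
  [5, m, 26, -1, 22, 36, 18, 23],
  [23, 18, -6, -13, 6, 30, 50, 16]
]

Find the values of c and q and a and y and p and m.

Row 5 has 29 + 23 + 6 + 30 + 1 + 5 − 5 = 89; the blank must be 124 − 89 = 35.
Row 7 has 5 + 26 − 1 + 22 + 36 + 18 + 23 = 129; the blank must be 124 − 129 = -5.
Column 2 has 25 + 25 + 19 + 23 + 2 − 5 + 18 = 107; the blank must be 124 − 107 = 17.
Row 2 has 36 + 17 + 22 + 34 + 1 + 31 − 19 = 122; the blank must be 124 − 122 = 2.
Column 4 has 24 + 34 + 26 + 35 + 10 − 1 − 13 = 115; the blank must be 124 − 115 = 9.
Row 4 has -5 + 19 + 30 + 9 + 18 − 2 + 43 = 112; the blank must be 124 − 112 = 12.

c = 35, q = 9, a = 12, y = 2, p = 17, m = -5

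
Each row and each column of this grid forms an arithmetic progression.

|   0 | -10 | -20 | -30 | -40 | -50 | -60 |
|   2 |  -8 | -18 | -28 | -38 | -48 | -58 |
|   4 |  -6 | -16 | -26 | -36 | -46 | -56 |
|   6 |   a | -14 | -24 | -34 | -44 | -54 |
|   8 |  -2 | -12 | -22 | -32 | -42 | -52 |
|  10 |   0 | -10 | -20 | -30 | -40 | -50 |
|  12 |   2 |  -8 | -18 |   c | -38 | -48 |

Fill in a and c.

a = -4, c = -28

Along each row the entries change by -10 per step; down each column they change by 2.
Row 4: from 6 at column 1, stepping by -10 to column 2 gives -4.
Row 7: from 12 at column 1, stepping by -10 to column 5 gives -28.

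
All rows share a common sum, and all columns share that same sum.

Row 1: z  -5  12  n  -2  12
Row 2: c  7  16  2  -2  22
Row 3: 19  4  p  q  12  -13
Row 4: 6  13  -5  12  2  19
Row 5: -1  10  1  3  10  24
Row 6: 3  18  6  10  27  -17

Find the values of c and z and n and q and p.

Rows 4 and 5 both sum to 47, so that's the common total.
The known cells in column 3 total 30, leaving 47 − 30 = 17 for the blank.
The known cells in row 3 total 39, leaving 47 − 39 = 8 for the blank.
The known cells in column 4 total 35, leaving 47 − 35 = 12 for the blank.
The known cells in row 1 total 29, leaving 47 − 29 = 18 for the blank.
The known cells in row 2 total 45, leaving 47 − 45 = 2 for the blank.

c = 2, z = 18, n = 12, q = 8, p = 17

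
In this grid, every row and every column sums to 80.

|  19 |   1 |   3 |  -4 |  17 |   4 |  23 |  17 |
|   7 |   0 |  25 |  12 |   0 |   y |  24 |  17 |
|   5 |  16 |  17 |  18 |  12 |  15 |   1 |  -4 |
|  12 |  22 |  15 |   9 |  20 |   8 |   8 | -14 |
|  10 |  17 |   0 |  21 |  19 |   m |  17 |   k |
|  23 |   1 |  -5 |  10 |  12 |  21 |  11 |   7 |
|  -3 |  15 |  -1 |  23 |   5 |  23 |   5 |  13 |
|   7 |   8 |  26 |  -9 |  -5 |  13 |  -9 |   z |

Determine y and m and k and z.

Row 8: 7 + 8 + 26 − 9 − 5 + 13 − 9 = 31, so its missing entry is 80 − 31 = 49.
Column 8: 17 + 17 − 4 − 14 + 7 + 13 + 49 = 85, so its missing entry is 80 − 85 = -5.
Row 5: 10 + 17 + 0 + 21 + 19 + 17 − 5 = 79, so its missing entry is 80 − 79 = 1.
Row 2: 7 + 0 + 25 + 12 + 0 + 24 + 17 = 85, so its missing entry is 80 − 85 = -5.

y = -5, m = 1, k = -5, z = 49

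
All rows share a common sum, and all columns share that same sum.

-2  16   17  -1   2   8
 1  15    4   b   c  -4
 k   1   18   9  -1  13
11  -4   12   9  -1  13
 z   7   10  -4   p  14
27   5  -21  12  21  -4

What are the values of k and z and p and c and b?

k = 0, z = 3, p = 10, c = 9, b = 15

Rows 1 and 4 both sum to 40, so that's the common total.
Row 3 has 1 + 18 + 9 − 1 + 13 = 40; the blank must be 40 − 40 = 0.
Column 1 has -2 + 1 + 0 + 11 + 27 = 37; the blank must be 40 − 37 = 3.
Row 5 has 3 + 7 + 10 − 4 + 14 = 30; the blank must be 40 − 30 = 10.
Column 5 has 2 − 1 − 1 + 10 + 21 = 31; the blank must be 40 − 31 = 9.
Row 2 has 1 + 15 + 4 + 9 − 4 = 25; the blank must be 40 − 25 = 15.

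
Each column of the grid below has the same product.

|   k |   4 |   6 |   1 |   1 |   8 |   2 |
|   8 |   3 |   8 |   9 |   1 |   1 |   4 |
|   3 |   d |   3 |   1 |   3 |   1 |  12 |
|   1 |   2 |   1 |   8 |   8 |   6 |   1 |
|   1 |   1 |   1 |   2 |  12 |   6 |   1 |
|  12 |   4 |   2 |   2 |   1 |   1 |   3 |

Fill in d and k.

Columns 3 and 5 each multiply to 288, so every column has product 288.
Column 2: 4×3×2×1×4 = 96, so the missing entry is 288 ÷ 96 = 3.
Column 1: 8×3×1×1×12 = 288, so the missing entry is 288 ÷ 288 = 1.

d = 3, k = 1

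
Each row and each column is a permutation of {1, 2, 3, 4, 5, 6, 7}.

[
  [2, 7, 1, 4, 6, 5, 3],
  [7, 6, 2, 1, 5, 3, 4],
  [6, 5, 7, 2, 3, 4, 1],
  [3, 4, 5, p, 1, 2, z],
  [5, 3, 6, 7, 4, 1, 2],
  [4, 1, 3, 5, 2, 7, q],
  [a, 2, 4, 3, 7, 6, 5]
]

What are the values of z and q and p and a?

At (row 4, col 4): column 4 already has {1, 2, 3, 4, 5, 7}, so the value is 6.
For row 7, column 1: row 7 already has {2, 3, 4, 5, 6, 7}; that leaves 1.
For row 6, column 7: row 6 already has {1, 2, 3, 4, 5, 7}; that leaves 6.
For row 4, column 7: row 4 already has {1, 2, 3, 4, 5, 6}; that leaves 7.

z = 7, q = 6, p = 6, a = 1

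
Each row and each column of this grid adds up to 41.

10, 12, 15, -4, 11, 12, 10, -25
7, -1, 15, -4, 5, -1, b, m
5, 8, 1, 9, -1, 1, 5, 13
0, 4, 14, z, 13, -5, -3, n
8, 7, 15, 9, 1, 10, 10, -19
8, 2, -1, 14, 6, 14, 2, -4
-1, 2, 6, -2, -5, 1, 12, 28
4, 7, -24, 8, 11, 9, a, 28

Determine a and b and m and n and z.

Row 8: 4 + 7 − 24 + 8 + 11 + 9 + 28 = 43, so its missing entry is 41 − 43 = -2.
Column 4: -4 − 4 + 9 + 9 + 14 − 2 + 8 = 30, so its missing entry is 41 − 30 = 11.
Row 4: 0 + 4 + 14 + 11 + 13 − 5 − 3 = 34, so its missing entry is 41 − 34 = 7.
Column 8: -25 + 13 + 7 − 19 − 4 + 28 + 28 = 28, so its missing entry is 41 − 28 = 13.
Row 2: 7 − 1 + 15 − 4 + 5 − 1 + 13 = 34, so its missing entry is 41 − 34 = 7.

a = -2, b = 7, m = 13, n = 7, z = 11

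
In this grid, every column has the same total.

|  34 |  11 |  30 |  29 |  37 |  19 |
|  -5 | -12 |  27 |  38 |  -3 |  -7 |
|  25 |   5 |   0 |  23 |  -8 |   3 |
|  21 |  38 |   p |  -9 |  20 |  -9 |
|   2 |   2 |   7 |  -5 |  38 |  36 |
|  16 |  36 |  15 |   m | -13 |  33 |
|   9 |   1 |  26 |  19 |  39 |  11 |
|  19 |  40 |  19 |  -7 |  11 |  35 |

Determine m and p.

Columns 5 and 6 both add up to 121, so every column sums to 121.
Column 4: 29 + 38 + 23 − 9 − 5 + 19 − 7 = 88, so the missing entry is 121 − 88 = 33.
Column 3: 30 + 27 + 0 + 7 + 15 + 26 + 19 = 124, so the missing entry is 121 − 124 = -3.

m = 33, p = -3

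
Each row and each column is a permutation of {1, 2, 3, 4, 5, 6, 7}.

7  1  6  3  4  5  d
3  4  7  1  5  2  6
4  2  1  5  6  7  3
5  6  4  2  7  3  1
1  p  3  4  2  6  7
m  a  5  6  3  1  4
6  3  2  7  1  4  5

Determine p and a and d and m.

p = 5, a = 7, d = 2, m = 2

Cell (6,1): column 1 already has {1, 3, 4, 5, 6, 7} → 2.
For row 6, column 2: row 6 already has {1, 2, 3, 4, 5, 6}; that leaves 7.
For row 5, column 2: row 5 already has {1, 2, 3, 4, 6, 7}; that leaves 5.
At (row 1, col 7): row 1 already has {1, 3, 4, 5, 6, 7}, so the value is 2.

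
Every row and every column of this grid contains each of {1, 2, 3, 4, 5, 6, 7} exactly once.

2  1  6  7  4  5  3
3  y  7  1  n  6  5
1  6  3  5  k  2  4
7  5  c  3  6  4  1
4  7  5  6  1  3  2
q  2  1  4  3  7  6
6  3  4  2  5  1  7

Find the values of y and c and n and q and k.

y = 4, c = 2, n = 2, q = 5, k = 7

For row 3, column 5: row 3 already has {1, 2, 3, 4, 5, 6}; that leaves 7.
Cell (2,2): column 2 already has {1, 2, 3, 5, 6, 7} → 4.
For row 2, column 5: row 2 already has {1, 3, 4, 5, 6, 7}; that leaves 2.
Cell (6,1): row 6 already has {1, 2, 3, 4, 6, 7} → 5.
Cell (4,3): row 4 already has {1, 3, 4, 5, 6, 7} → 2.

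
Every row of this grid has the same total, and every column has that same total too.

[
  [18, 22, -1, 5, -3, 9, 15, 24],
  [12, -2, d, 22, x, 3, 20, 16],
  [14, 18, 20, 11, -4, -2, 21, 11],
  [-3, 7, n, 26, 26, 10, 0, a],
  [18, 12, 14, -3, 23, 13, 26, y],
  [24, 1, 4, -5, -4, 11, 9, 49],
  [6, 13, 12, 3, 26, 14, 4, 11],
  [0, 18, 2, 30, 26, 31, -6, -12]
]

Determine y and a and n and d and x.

Rows 1 and 3 both sum to 89, so that's the common total.
Column 5 has -3 − 4 + 26 + 23 − 4 + 26 + 26 = 90; the blank must be 89 − 90 = -1.
Row 2 has 12 − 2 + 22 − 1 + 3 + 20 + 16 = 70; the blank must be 89 − 70 = 19.
Column 3 has -1 + 19 + 20 + 14 + 4 + 12 + 2 = 70; the blank must be 89 − 70 = 19.
Row 4 has -3 + 7 + 19 + 26 + 26 + 10 + 0 = 85; the blank must be 89 − 85 = 4.
Row 5 has 18 + 12 + 14 − 3 + 23 + 13 + 26 = 103; the blank must be 89 − 103 = -14.

y = -14, a = 4, n = 19, d = 19, x = -1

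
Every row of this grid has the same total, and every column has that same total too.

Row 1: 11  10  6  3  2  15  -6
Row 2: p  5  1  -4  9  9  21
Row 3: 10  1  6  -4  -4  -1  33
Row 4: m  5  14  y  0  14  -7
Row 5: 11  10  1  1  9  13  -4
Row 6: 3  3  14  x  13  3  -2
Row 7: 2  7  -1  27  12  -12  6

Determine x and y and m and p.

x = 7, y = 11, m = 4, p = 0

Rows 1 and 3 both sum to 41, so that's the common total.
Row 6: 3 + 3 + 14 + 13 + 3 − 2 = 34, so its missing entry is 41 − 34 = 7.
Row 2: 5 + 1 − 4 + 9 + 9 + 21 = 41, so its missing entry is 41 − 41 = 0.
Column 4: 3 − 4 − 4 + 1 + 7 + 27 = 30, so its missing entry is 41 − 30 = 11.
Row 4: 5 + 14 + 11 + 0 + 14 − 7 = 37, so its missing entry is 41 − 37 = 4.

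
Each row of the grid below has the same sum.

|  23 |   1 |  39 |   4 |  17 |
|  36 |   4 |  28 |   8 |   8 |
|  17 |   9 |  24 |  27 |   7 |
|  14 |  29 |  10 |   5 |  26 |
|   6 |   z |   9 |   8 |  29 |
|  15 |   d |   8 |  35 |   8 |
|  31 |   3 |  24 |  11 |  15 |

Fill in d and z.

The complete rows each total 84.
Row 6 is missing 84 − 66 = 18 (since 15 + 8 + 35 + 8 = 66).
Row 5 is missing 84 − 52 = 32 (since 6 + 9 + 8 + 29 = 52).

d = 18, z = 32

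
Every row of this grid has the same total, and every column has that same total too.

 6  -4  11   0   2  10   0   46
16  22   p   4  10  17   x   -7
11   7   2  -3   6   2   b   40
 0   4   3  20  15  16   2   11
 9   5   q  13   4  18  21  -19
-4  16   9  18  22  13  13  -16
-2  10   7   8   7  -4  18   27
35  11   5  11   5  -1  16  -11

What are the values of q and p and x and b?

q = 20, p = 14, x = -5, b = 6

Rows 1 and 4 both sum to 71, so that's the common total.
Row 3 has 11 + 7 + 2 − 3 + 6 + 2 + 40 = 65; the blank must be 71 − 65 = 6.
Column 7 has 0 + 6 + 2 + 21 + 13 + 18 + 16 = 76; the blank must be 71 − 76 = -5.
Row 2 has 16 + 22 + 4 + 10 + 17 − 5 − 7 = 57; the blank must be 71 − 57 = 14.
Row 5 has 9 + 5 + 13 + 4 + 18 + 21 − 19 = 51; the blank must be 71 − 51 = 20.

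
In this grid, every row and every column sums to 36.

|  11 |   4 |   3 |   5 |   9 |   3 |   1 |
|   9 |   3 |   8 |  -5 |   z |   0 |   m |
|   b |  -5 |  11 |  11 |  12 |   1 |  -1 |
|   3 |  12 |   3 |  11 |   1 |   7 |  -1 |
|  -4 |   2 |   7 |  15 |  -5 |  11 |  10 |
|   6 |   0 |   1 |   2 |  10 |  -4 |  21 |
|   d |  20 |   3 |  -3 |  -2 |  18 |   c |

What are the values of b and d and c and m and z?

Row 3: -5 + 11 + 11 + 12 + 1 − 1 = 29, so its missing entry is 36 − 29 = 7.
Column 5: 9 + 12 + 1 − 5 + 10 − 2 = 25, so its missing entry is 36 − 25 = 11.
Column 1: 11 + 9 + 7 + 3 − 4 + 6 = 32, so its missing entry is 36 − 32 = 4.
Row 7: 4 + 20 + 3 − 3 − 2 + 18 = 40, so its missing entry is 36 − 40 = -4.
Row 2: 9 + 3 + 8 − 5 + 11 + 0 = 26, so its missing entry is 36 − 26 = 10.

b = 7, d = 4, c = -4, m = 10, z = 11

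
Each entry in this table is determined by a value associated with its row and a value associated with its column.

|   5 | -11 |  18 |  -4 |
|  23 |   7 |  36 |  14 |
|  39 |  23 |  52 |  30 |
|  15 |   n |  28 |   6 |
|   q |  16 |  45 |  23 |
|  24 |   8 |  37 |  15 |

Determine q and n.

The difference between any two rows is the same in every column — this is an addition table with the headers hidden.
Row 5 minus row 1 is 45 − 18 = 27, so its entry in column 1 is 5 + 27 = 32.
Row 4 minus row 1 is 28 − 18 = 10, so its entry in column 2 is -11 + 10 = -1.

q = 32, n = -1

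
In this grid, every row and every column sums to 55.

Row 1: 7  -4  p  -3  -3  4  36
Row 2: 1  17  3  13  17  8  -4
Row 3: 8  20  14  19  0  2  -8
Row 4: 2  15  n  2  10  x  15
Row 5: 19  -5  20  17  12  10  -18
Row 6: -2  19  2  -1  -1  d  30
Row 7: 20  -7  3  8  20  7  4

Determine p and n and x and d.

p = 18, n = -5, x = 16, d = 8

Row 1: 7 − 4 − 3 − 3 + 4 + 36 = 37, so its missing entry is 55 − 37 = 18.
Row 6: -2 + 19 + 2 − 1 − 1 + 30 = 47, so its missing entry is 55 − 47 = 8.
Column 3: 18 + 3 + 14 + 20 + 2 + 3 = 60, so its missing entry is 55 − 60 = -5.
Row 4: 2 + 15 − 5 + 2 + 10 + 15 = 39, so its missing entry is 55 − 39 = 16.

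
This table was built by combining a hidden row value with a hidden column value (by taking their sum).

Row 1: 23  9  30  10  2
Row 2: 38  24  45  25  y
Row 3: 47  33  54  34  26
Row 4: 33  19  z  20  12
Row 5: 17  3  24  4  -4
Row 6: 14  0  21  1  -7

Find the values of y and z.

y = 17, z = 40

The difference between any two rows is the same in every column — this is an addition table with the headers hidden.
Row 2 minus row 1 is 38 − 23 = 15, so its entry in column 5 is 2 + 15 = 17.
Row 4 minus row 1 is 33 − 23 = 10, so its entry in column 3 is 30 + 10 = 40.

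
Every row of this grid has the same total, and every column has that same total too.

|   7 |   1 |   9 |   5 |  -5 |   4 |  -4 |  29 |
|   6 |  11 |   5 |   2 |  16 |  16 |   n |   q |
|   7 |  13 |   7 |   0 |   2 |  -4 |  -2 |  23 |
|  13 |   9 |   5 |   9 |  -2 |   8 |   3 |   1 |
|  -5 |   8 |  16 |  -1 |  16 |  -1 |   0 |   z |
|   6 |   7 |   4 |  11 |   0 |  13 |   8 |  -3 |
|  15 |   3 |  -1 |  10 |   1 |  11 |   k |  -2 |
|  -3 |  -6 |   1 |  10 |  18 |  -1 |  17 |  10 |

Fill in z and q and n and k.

z = 13, q = -25, n = 15, k = 9

Rows 1 and 3 both sum to 46, so that's the common total.
Row 7: 15 + 3 − 1 + 10 + 1 + 11 − 2 = 37, so its missing entry is 46 − 37 = 9.
Column 7: -4 − 2 + 3 + 0 + 8 + 9 + 17 = 31, so its missing entry is 46 − 31 = 15.
Row 2: 6 + 11 + 5 + 2 + 16 + 16 + 15 = 71, so its missing entry is 46 − 71 = -25.
Row 5: -5 + 8 + 16 − 1 + 16 − 1 + 0 = 33, so its missing entry is 46 − 33 = 13.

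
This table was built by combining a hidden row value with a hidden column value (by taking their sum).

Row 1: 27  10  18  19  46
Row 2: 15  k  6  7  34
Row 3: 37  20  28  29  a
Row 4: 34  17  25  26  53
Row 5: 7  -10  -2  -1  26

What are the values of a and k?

a = 56, k = -2

The difference between any two rows is the same in every column — this is an addition table with the headers hidden.
Row 3 minus row 1 is 29 − 19 = 10, so its entry in column 5 is 46 + 10 = 56.
Row 2 minus row 1 is 7 − 19 = -12, so its entry in column 2 is 10 + (-12) = -2.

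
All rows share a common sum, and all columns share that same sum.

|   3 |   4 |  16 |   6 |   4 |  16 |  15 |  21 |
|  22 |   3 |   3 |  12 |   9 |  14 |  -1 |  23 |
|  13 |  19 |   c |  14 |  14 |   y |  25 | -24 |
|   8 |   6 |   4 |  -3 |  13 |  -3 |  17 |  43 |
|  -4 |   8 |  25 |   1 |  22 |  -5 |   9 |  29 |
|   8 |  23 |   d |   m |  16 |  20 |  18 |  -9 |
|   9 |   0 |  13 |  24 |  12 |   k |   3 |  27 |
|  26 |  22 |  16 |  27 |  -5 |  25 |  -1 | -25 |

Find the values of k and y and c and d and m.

Rows 1 and 2 both sum to 85, so that's the common total.
Row 7: 9 + 0 + 13 + 24 + 12 + 3 + 27 = 88, so its missing entry is 85 − 88 = -3.
Column 4: 6 + 12 + 14 − 3 + 1 + 24 + 27 = 81, so its missing entry is 85 − 81 = 4.
Column 6: 16 + 14 − 3 − 5 + 20 − 3 + 25 = 64, so its missing entry is 85 − 64 = 21.
Row 3: 13 + 19 + 14 + 14 + 21 + 25 − 24 = 82, so its missing entry is 85 − 82 = 3.
Row 6: 8 + 23 + 4 + 16 + 20 + 18 − 9 = 80, so its missing entry is 85 − 80 = 5.

k = -3, y = 21, c = 3, d = 5, m = 4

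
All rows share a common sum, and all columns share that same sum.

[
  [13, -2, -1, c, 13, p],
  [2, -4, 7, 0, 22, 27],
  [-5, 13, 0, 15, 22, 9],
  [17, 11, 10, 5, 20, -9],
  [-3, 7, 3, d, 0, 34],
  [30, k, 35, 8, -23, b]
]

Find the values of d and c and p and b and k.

Rows 2 and 3 both sum to 54, so that's the common total.
The known cells in row 5 total 41, leaving 54 − 41 = 13 for the blank.
The known cells in column 4 total 41, leaving 54 − 41 = 13 for the blank.
The known cells in column 2 total 25, leaving 54 − 25 = 29 for the blank.
The known cells in row 6 total 79, leaving 54 − 79 = -25 for the blank.
The known cells in row 1 total 36, leaving 54 − 36 = 18 for the blank.

d = 13, c = 13, p = 18, b = -25, k = 29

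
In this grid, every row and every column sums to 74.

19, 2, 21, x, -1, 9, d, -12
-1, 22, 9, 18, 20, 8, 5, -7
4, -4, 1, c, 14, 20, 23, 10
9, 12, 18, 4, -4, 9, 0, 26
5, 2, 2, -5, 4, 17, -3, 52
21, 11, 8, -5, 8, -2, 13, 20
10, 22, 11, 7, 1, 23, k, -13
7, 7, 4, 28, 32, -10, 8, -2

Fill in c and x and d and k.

The known cells in row 3 total 68, leaving 74 − 68 = 6 for the blank.
The known cells in column 4 total 53, leaving 74 − 53 = 21 for the blank.
The known cells in row 7 total 61, leaving 74 − 61 = 13 for the blank.
The known cells in row 1 total 59, leaving 74 − 59 = 15 for the blank.

c = 6, x = 21, d = 15, k = 13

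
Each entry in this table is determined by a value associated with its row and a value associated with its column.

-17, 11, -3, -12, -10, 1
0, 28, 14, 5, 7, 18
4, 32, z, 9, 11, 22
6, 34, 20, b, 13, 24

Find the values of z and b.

The difference between any two rows is the same in every column — this is an addition table with the headers hidden.
Row 3 minus row 1 is 4 − (-17) = 21, so its entry in column 3 is -3 + 21 = 18.
Row 4 minus row 1 is 6 − (-17) = 23, so its entry in column 4 is -12 + 23 = 11.

z = 18, b = 11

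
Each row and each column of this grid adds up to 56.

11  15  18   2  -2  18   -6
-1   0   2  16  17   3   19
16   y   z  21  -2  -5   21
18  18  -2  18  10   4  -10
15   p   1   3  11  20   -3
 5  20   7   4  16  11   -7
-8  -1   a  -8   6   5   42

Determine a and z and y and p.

The known cells in row 7 total 36, leaving 56 − 36 = 20 for the blank.
The known cells in row 5 total 47, leaving 56 − 47 = 9 for the blank.
The known cells in column 2 total 61, leaving 56 − 61 = -5 for the blank.
The known cells in row 3 total 46, leaving 56 − 46 = 10 for the blank.

a = 20, z = 10, y = -5, p = 9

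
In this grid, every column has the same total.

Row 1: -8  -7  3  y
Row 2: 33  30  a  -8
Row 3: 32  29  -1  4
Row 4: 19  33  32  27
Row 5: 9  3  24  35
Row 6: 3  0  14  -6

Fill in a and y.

Columns 1 and 2 both add up to 88, so every column sums to 88.
Column 3: 3 − 1 + 32 + 24 + 14 = 72, so the missing entry is 88 − 72 = 16.
Column 4: -8 + 4 + 27 + 35 − 6 = 52, so the missing entry is 88 − 52 = 36.

a = 16, y = 36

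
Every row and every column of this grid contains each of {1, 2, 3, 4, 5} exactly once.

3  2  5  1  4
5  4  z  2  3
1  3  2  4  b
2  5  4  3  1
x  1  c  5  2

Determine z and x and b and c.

Cell (5,1): column 1 already has {1, 2, 3, 5} → 4.
At (row 3, col 5): row 3 already has {1, 2, 3, 4}, so the value is 5.
For row 2, column 3: row 2 already has {2, 3, 4, 5}; that leaves 1.
At (row 5, col 3): row 5 already has {1, 2, 4, 5}, so the value is 3.

z = 1, x = 4, b = 5, c = 3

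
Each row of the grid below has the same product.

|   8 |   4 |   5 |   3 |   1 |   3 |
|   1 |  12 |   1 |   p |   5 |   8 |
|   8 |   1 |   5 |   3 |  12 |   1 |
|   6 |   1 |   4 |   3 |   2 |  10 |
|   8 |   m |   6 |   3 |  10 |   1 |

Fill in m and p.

Rows 1 and 4 each multiply to 1440, so every row has product 1440.
Row 5: 8×6×3×10×1 = 1440, so the missing entry is 1440 ÷ 1440 = 1.
Row 2: 1×12×1×5×8 = 480, so the missing entry is 1440 ÷ 480 = 3.

m = 1, p = 3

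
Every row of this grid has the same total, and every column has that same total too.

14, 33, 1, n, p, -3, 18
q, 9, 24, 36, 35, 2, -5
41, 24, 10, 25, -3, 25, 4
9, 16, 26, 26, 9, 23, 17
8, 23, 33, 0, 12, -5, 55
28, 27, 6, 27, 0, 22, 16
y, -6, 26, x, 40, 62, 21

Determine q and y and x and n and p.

Rows 3 and 4 both sum to 126, so that's the common total.
Column 5: 35 − 3 + 9 + 12 + 0 + 40 = 93, so its missing entry is 126 − 93 = 33.
Row 1: 14 + 33 + 1 + 33 − 3 + 18 = 96, so its missing entry is 126 − 96 = 30.
Row 2: 9 + 24 + 36 + 35 + 2 − 5 = 101, so its missing entry is 126 − 101 = 25.
Column 1: 14 + 25 + 41 + 9 + 8 + 28 = 125, so its missing entry is 126 − 125 = 1.
Row 7: 1 − 6 + 26 + 40 + 62 + 21 = 144, so its missing entry is 126 − 144 = -18.

q = 25, y = 1, x = -18, n = 30, p = 33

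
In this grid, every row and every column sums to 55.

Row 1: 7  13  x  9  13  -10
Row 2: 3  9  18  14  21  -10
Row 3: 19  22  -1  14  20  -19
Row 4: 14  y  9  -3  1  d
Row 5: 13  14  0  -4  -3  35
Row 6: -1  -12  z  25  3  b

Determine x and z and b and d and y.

Column 2 has 13 + 9 + 22 + 14 − 12 = 46; the blank must be 55 − 46 = 9.
Row 1 has 7 + 13 + 9 + 13 − 10 = 32; the blank must be 55 − 32 = 23.
Row 4 has 14 + 9 + 9 − 3 + 1 = 30; the blank must be 55 − 30 = 25.
Column 6 has -10 − 10 − 19 + 25 + 35 = 21; the blank must be 55 − 21 = 34.
Row 6 has -1 − 12 + 25 + 3 + 34 = 49; the blank must be 55 − 49 = 6.

x = 23, z = 6, b = 34, d = 25, y = 9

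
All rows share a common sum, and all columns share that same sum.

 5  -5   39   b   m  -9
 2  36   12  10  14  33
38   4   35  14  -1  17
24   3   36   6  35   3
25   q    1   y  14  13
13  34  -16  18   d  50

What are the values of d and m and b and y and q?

d = 8, m = 37, b = 40, y = 19, q = 35

Rows 2 and 3 both sum to 107, so that's the common total.
The known cells in row 6 total 99, leaving 107 − 99 = 8 for the blank.
The known cells in column 5 total 70, leaving 107 − 70 = 37 for the blank.
The known cells in row 1 total 67, leaving 107 − 67 = 40 for the blank.
The known cells in column 4 total 88, leaving 107 − 88 = 19 for the blank.
The known cells in row 5 total 72, leaving 107 − 72 = 35 for the blank.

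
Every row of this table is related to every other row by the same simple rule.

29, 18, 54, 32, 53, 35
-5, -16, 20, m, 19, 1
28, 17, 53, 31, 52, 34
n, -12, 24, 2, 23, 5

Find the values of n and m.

The difference between any two rows is the same in every column — this is an addition table with the headers hidden.
Row 4 minus row 1 is -12 − 18 = -30, so its entry in column 1 is 29 + (-30) = -1.
Row 2 minus row 1 is -16 − 18 = -34, so its entry in column 4 is 32 + (-34) = -2.

n = -1, m = -2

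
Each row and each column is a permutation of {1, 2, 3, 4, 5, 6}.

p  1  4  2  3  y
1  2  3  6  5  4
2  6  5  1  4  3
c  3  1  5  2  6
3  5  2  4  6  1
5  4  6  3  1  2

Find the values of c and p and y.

c = 4, p = 6, y = 5

At (row 1, col 6): column 6 already has {1, 2, 3, 4, 6}, so the value is 5.
For row 1, column 1: row 1 already has {1, 2, 3, 4, 5}; that leaves 6.
For row 4, column 1: row 4 already has {1, 2, 3, 5, 6}; that leaves 4.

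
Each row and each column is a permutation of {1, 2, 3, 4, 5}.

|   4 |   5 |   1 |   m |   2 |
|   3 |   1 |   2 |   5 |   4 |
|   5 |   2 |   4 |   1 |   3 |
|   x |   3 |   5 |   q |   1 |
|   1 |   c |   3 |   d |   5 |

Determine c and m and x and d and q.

At (row 1, col 4): row 1 already has {1, 2, 4, 5}, so the value is 3.
Cell (4,1): column 1 already has {1, 3, 4, 5} → 2.
For row 4, column 4: row 4 already has {1, 2, 3, 5}; that leaves 4.
Cell (5,4): column 4 already has {1, 3, 4, 5} → 2.
Cell (5,2): row 5 already has {1, 2, 3, 5} → 4.

c = 4, m = 3, x = 2, d = 2, q = 4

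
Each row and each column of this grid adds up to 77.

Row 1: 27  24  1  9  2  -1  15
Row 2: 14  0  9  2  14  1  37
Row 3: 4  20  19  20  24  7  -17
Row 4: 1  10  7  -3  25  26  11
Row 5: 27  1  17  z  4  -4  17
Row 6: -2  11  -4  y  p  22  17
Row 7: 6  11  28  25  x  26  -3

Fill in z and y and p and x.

z = 15, y = 9, p = 24, x = -16

Row 7 has 6 + 11 + 28 + 25 + 26 − 3 = 93; the blank must be 77 − 93 = -16.
Column 5 has 2 + 14 + 24 + 25 + 4 − 16 = 53; the blank must be 77 − 53 = 24.
Row 6 has -2 + 11 − 4 + 24 + 22 + 17 = 68; the blank must be 77 − 68 = 9.
Row 5 has 27 + 1 + 17 + 4 − 4 + 17 = 62; the blank must be 77 − 62 = 15.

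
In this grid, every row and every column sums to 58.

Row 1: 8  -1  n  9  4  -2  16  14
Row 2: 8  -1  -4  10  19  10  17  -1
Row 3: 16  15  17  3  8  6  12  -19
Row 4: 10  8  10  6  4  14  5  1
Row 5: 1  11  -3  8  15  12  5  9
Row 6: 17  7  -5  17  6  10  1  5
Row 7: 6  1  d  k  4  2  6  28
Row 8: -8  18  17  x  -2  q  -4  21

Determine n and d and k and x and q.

n = 10, d = 16, k = -5, x = 10, q = 6

The known cells in row 1 total 48, leaving 58 − 48 = 10 for the blank.
The known cells in column 3 total 42, leaving 58 − 42 = 16 for the blank.
The known cells in column 6 total 52, leaving 58 − 52 = 6 for the blank.
The known cells in row 8 total 48, leaving 58 − 48 = 10 for the blank.
The known cells in row 7 total 63, leaving 58 − 63 = -5 for the blank.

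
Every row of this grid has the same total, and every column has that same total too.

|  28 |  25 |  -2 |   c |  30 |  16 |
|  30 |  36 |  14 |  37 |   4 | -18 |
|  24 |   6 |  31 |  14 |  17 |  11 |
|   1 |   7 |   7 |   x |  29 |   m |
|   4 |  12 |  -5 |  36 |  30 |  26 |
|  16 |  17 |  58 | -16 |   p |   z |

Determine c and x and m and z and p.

c = 6, x = 26, m = 33, z = 35, p = -7

Rows 2 and 3 both sum to 103, so that's the common total.
The known cells in column 5 total 110, leaving 103 − 110 = -7 for the blank.
The known cells in row 6 total 68, leaving 103 − 68 = 35 for the blank.
The known cells in row 1 total 97, leaving 103 − 97 = 6 for the blank.
The known cells in column 4 total 77, leaving 103 − 77 = 26 for the blank.
The known cells in row 4 total 70, leaving 103 − 70 = 33 for the blank.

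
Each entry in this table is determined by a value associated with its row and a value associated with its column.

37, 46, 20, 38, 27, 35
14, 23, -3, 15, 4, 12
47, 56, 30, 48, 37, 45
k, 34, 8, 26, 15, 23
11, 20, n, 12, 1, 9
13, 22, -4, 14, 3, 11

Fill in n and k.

n = -6, k = 25

The difference between any two rows is the same in every column — this is an addition table with the headers hidden.
Row 5 minus row 1 is 12 − 38 = -26, so its entry in column 3 is 20 + (-26) = -6.
Row 4 minus row 1 is 26 − 38 = -12, so its entry in column 1 is 37 + (-12) = 25.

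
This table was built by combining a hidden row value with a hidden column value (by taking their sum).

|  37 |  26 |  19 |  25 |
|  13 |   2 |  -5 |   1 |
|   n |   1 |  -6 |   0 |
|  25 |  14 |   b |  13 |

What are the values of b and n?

The difference between any two rows is the same in every column — this is an addition table with the headers hidden.
Row 4 minus row 1 is 13 − 25 = -12, so its entry in column 3 is 19 + (-12) = 7.
Row 3 minus row 1 is 0 − 25 = -25, so its entry in column 1 is 37 + (-25) = 12.

b = 7, n = 12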